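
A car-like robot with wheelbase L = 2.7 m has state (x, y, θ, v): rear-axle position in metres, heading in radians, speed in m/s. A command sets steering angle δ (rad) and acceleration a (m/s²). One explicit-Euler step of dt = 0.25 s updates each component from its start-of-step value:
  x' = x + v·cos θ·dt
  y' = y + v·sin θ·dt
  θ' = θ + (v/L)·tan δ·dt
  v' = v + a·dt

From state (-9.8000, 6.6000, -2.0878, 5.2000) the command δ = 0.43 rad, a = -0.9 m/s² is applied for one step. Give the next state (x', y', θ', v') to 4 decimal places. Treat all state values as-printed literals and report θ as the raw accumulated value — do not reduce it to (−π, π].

(-10.4426, 5.4699, -1.8670, 4.9750)

x' = -9.8000 + 5.2000·cos(-2.0878)·0.25 = -10.4426
y' = 6.6000 + 5.2000·sin(-2.0878)·0.25 = 5.4699
θ' = -2.0878 + (5.2000/2.7)·tan(0.43)·0.25 = -1.8670
v' = 5.2000 − 0.9000·0.25 = 4.9750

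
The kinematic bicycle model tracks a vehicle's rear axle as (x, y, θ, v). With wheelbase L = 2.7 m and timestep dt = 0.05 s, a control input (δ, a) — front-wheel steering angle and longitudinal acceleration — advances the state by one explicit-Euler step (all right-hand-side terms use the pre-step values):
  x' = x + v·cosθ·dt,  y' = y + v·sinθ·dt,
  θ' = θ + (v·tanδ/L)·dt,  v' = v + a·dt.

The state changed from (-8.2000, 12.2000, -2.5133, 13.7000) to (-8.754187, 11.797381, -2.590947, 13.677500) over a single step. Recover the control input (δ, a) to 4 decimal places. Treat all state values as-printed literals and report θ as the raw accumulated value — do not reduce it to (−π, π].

δ = -0.2970, a = -0.4500

a = (v'−v)/dt = (-0.022500)/0.05 = -0.4500
Δθ = θ'−θ = -0.077647;  (v·dt/L) = 13.7000·0.05/2.7 = 0.253704
tan δ = Δθ·L/(v·dt) = -0.306054  →  δ = -0.2970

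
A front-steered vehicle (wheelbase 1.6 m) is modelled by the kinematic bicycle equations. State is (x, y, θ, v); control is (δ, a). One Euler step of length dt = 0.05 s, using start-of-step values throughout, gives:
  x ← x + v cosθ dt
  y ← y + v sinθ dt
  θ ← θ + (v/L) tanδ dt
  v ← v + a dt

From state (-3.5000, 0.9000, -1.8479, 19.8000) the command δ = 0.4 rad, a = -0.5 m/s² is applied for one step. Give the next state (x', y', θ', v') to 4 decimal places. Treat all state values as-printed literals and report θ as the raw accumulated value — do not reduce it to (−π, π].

x' = -3.5000 + 19.8000·cos(-1.8479)·0.05 = -3.7708
y' = 0.9000 + 19.8000·sin(-1.8479)·0.05 = -0.0522
θ' = -1.8479 + (19.8000/1.6)·tan(0.4)·0.05 = -1.5863
v' = 19.8000 − 0.5000·0.05 = 19.7750

(-3.7708, -0.0522, -1.5863, 19.7750)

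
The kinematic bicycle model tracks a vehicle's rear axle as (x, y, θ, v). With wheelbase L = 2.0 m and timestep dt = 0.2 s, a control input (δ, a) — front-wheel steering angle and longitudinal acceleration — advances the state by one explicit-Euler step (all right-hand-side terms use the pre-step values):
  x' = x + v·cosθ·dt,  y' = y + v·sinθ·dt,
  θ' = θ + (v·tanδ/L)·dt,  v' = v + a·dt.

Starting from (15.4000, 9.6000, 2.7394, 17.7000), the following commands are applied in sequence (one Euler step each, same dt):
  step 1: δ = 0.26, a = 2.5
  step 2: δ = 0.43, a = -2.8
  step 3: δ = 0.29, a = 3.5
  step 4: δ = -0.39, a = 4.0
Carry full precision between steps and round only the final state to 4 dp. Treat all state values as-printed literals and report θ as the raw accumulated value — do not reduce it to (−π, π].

(5.8117, 4.3334, 3.8175, 19.1400)

after step 1 (δ=0.26, a=2.5): (12.142475, 10.985687, 3.210258, 18.200000)
after step 2 (δ=0.43, a=-2.8): (8.511052, 10.735941, 4.044948, 17.640000)
after step 3 (δ=0.29, a=3.5): (6.327299, 7.965020, 4.571349, 18.340000)
after step 4 (δ=-0.39, a=4.0): (5.811676, 4.333442, 3.817474, 19.140000)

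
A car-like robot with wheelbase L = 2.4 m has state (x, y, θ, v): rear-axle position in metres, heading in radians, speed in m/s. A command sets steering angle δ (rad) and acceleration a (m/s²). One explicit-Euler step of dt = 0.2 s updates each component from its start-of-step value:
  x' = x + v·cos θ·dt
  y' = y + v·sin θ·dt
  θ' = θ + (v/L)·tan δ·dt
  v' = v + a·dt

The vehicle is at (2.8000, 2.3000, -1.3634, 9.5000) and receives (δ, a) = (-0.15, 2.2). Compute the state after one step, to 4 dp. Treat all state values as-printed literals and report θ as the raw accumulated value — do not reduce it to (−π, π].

(3.1912, 0.4407, -1.4830, 9.9400)

x' = 2.8000 + 9.5000·cos(-1.3634)·0.2 = 3.1912
y' = 2.3000 + 9.5000·sin(-1.3634)·0.2 = 0.4407
θ' = -1.3634 + (9.5000/2.4)·tan(-0.15)·0.2 = -1.4830
v' = 9.5000 + 2.2000·0.2 = 9.9400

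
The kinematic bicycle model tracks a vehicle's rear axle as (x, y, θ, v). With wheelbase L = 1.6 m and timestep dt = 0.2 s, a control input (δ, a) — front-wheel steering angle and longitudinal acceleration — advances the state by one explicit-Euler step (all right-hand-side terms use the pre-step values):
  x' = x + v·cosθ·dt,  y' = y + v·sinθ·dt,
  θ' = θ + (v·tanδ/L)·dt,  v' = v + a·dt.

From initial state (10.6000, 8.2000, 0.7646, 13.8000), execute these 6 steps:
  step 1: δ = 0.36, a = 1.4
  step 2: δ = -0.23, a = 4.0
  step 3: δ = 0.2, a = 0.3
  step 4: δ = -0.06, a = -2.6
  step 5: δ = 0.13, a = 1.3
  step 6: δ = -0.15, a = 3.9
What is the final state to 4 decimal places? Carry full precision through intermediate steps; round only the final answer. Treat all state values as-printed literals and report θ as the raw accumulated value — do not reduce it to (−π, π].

(16.2699, 24.0130, 1.2250, 15.4600)

after step 1 (δ=0.36, a=1.4): (12.591780, 10.110606, 1.413895, 14.080000)
after step 2 (δ=-0.23, a=4.0): (13.031803, 12.892014, 1.001803, 14.880000)
after step 3 (δ=0.2, a=0.3): (14.635226, 15.399126, 1.378843, 14.940000)
after step 4 (δ=-0.06, a=-2.6): (15.205266, 18.332247, 1.266659, 14.420000)
after step 5 (δ=0.13, a=1.3): (16.068940, 21.083888, 1.502313, 14.680000)
after step 6 (δ=-0.15, a=3.9): (16.269851, 24.013005, 1.224980, 15.460000)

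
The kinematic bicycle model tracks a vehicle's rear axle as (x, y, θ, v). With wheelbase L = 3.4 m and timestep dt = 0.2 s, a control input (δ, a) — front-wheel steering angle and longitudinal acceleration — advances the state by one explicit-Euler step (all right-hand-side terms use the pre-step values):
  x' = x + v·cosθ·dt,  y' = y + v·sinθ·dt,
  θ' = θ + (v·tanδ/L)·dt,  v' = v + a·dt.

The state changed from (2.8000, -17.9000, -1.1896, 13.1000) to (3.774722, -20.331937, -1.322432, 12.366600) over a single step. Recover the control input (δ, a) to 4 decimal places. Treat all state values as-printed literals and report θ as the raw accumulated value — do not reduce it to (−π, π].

δ = -0.1707, a = -3.6670

a = (v'−v)/dt = (-0.733400)/0.2 = -3.6670
Δθ = θ'−θ = -0.132832;  (v·dt/L) = 13.1000·0.2/3.4 = 0.770588
tan δ = Δθ·L/(v·dt) = -0.172377  →  δ = -0.1707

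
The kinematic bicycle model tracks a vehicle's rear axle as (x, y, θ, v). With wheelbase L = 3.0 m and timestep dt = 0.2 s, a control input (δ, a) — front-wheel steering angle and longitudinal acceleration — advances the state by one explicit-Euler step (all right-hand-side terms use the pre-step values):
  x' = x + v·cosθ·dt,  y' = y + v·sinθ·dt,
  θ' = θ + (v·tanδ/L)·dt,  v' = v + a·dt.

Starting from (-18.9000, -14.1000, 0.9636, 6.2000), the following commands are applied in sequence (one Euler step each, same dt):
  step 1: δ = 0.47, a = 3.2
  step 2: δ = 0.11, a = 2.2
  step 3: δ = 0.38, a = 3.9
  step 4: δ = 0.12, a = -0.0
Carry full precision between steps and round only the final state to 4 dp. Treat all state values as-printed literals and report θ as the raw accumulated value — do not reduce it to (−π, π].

after step 1 (δ=0.47, a=3.2): (-18.192497, -13.081649, 1.173559, 6.840000)
after step 2 (δ=0.11, a=2.2): (-17.663256, -11.820170, 1.223923, 7.280000)
after step 3 (δ=0.38, a=3.9): (-17.168275, -10.450890, 1.417771, 8.060000)
after step 4 (δ=0.12, a=-0.0): (-16.922559, -8.857727, 1.482562, 8.060000)

(-16.9226, -8.8577, 1.4826, 8.0600)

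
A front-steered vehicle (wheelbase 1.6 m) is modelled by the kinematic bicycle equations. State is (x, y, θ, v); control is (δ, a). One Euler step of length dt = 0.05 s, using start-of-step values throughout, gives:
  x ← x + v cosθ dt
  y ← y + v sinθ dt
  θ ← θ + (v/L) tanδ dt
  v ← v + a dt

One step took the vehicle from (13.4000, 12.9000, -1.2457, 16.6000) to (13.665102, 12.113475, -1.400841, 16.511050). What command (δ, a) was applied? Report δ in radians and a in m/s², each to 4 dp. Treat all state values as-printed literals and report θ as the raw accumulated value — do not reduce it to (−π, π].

δ = -0.2906, a = -1.7790

a = (v'−v)/dt = (-0.088950)/0.05 = -1.7790
Δθ = θ'−θ = -0.155141;  (v·dt/L) = 16.6000·0.05/1.6 = 0.518750
tan δ = Δθ·L/(v·dt) = -0.299067  →  δ = -0.2906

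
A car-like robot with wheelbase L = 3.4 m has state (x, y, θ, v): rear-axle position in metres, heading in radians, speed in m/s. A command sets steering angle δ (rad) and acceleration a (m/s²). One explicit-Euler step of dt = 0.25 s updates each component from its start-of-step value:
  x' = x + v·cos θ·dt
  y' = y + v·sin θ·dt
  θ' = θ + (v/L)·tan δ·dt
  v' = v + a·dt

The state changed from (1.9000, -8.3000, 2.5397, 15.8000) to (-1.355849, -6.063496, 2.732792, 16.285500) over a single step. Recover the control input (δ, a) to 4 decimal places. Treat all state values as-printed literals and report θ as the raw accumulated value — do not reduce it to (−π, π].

a = (v'−v)/dt = (0.485500)/0.25 = 1.9420
Δθ = θ'−θ = 0.193092;  (v·dt/L) = 15.8000·0.25/3.4 = 1.161765
tan δ = Δθ·L/(v·dt) = 0.166206  →  δ = 0.1647

δ = 0.1647, a = 1.9420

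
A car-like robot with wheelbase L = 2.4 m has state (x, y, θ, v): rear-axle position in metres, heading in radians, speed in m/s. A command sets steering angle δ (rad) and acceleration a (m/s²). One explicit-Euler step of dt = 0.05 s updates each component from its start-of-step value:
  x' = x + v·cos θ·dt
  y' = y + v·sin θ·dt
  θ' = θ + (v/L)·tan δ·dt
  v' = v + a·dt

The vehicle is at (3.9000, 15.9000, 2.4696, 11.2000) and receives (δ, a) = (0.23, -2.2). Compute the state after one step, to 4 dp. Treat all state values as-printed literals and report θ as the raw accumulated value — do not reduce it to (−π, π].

x' = 3.9000 + 11.2000·cos(2.4696)·0.05 = 3.4618
y' = 15.9000 + 11.2000·sin(2.4696)·0.05 = 16.2486
θ' = 2.4696 + (11.2000/2.4)·tan(0.23)·0.05 = 2.5242
v' = 11.2000 − 2.2000·0.05 = 11.0900

(3.4618, 16.2486, 2.5242, 11.0900)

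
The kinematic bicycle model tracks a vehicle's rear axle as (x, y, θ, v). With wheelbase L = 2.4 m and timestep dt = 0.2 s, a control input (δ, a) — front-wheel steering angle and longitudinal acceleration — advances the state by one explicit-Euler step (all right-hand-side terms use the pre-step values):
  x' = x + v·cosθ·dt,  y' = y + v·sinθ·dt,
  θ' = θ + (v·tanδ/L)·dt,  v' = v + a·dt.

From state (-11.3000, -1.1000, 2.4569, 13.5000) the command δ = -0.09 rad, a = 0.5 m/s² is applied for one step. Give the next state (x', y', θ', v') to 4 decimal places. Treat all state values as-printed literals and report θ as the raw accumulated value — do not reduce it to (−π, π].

(-13.3915, 0.6076, 2.3554, 13.6000)

x' = -11.3000 + 13.5000·cos(2.4569)·0.2 = -13.3915
y' = -1.1000 + 13.5000·sin(2.4569)·0.2 = 0.6076
θ' = 2.4569 + (13.5000/2.4)·tan(-0.09)·0.2 = 2.3554
v' = 13.5000 + 0.5000·0.2 = 13.6000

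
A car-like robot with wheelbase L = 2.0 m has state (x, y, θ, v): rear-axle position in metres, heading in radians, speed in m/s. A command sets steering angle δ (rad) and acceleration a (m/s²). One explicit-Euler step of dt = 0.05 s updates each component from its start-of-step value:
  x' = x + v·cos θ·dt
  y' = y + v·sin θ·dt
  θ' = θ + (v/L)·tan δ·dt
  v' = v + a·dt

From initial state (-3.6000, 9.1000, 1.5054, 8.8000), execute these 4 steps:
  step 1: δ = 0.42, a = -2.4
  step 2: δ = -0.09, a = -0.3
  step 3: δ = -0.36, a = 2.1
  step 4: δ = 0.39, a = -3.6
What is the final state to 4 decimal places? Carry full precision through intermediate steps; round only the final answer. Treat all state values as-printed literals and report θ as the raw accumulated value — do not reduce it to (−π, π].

(-3.5613, 10.8435, 1.5926, 8.5900)

after step 1 (δ=0.42, a=-2.4): (-3.571246, 9.539059, 1.603646, 8.680000)
after step 2 (δ=-0.09, a=-0.3): (-3.585500, 9.972825, 1.584063, 8.665000)
after step 3 (δ=-0.36, a=2.1): (-3.591248, 10.406037, 1.502525, 8.770000)
after step 4 (δ=0.39, a=-3.6): (-3.561334, 10.843516, 1.592649, 8.590000)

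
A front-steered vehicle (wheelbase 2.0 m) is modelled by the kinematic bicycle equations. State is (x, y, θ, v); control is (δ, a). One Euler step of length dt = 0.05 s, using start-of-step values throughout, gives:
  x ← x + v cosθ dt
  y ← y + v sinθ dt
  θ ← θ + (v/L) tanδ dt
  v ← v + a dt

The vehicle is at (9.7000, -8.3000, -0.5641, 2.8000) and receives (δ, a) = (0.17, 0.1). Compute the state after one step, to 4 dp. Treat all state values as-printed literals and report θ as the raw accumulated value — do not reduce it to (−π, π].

(9.8183, -8.3749, -0.5521, 2.8050)

x' = 9.7000 + 2.8000·cos(-0.5641)·0.05 = 9.8183
y' = -8.3000 + 2.8000·sin(-0.5641)·0.05 = -8.3749
θ' = -0.5641 + (2.8000/2.0)·tan(0.17)·0.05 = -0.5521
v' = 2.8000 + 0.1000·0.05 = 2.8050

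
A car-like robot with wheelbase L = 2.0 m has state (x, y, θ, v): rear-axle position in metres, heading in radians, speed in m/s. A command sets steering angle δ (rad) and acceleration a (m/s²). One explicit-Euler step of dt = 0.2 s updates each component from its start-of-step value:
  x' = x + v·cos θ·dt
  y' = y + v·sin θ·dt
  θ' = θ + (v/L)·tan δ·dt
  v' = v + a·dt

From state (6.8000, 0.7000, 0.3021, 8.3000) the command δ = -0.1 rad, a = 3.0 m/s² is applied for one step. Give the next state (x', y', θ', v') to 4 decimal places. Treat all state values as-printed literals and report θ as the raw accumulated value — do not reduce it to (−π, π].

x' = 6.8000 + 8.3000·cos(0.3021)·0.2 = 8.3848
y' = 0.7000 + 8.3000·sin(0.3021)·0.2 = 1.1939
θ' = 0.3021 + (8.3000/2.0)·tan(-0.1)·0.2 = 0.2188
v' = 8.3000 + 3.0000·0.2 = 8.9000

(8.3848, 1.1939, 0.2188, 8.9000)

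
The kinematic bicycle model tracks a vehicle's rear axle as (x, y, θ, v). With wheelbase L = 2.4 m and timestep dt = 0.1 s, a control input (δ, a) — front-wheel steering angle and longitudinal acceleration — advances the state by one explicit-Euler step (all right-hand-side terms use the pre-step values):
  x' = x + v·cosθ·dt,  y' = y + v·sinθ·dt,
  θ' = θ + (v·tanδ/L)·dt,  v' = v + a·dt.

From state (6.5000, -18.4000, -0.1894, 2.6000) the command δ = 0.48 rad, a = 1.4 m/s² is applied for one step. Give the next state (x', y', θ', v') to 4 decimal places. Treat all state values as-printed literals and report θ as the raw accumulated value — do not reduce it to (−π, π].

(6.7554, -18.4490, -0.1330, 2.7400)

x' = 6.5000 + 2.6000·cos(-0.1894)·0.1 = 6.7554
y' = -18.4000 + 2.6000·sin(-0.1894)·0.1 = -18.4490
θ' = -0.1894 + (2.6000/2.4)·tan(0.48)·0.1 = -0.1330
v' = 2.6000 + 1.4000·0.1 = 2.7400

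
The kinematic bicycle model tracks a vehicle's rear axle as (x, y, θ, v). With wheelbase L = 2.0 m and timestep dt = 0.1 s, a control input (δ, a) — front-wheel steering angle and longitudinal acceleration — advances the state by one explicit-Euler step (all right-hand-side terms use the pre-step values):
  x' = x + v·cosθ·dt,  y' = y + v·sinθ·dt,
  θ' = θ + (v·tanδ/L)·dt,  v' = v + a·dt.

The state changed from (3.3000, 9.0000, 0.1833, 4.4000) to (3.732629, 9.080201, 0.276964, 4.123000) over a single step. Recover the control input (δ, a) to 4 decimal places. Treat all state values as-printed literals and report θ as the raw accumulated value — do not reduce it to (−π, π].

δ = 0.4025, a = -2.7700

a = (v'−v)/dt = (-0.277000)/0.1 = -2.7700
Δθ = θ'−θ = 0.093664;  (v·dt/L) = 4.4000·0.1/2.0 = 0.220000
tan δ = Δθ·L/(v·dt) = 0.425745  →  δ = 0.4025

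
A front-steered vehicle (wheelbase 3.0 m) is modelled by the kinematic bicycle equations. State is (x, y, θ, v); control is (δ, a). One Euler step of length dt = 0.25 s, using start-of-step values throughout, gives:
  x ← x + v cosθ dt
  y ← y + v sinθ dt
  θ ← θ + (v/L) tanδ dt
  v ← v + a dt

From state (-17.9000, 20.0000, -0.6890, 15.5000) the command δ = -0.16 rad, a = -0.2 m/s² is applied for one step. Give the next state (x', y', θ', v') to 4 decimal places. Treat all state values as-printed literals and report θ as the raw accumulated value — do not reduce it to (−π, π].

(-14.9090, 17.5364, -0.8974, 15.4500)

x' = -17.9000 + 15.5000·cos(-0.6890)·0.25 = -14.9090
y' = 20.0000 + 15.5000·sin(-0.6890)·0.25 = 17.5364
θ' = -0.6890 + (15.5000/3.0)·tan(-0.16)·0.25 = -0.8974
v' = 15.5000 − 0.2000·0.25 = 15.4500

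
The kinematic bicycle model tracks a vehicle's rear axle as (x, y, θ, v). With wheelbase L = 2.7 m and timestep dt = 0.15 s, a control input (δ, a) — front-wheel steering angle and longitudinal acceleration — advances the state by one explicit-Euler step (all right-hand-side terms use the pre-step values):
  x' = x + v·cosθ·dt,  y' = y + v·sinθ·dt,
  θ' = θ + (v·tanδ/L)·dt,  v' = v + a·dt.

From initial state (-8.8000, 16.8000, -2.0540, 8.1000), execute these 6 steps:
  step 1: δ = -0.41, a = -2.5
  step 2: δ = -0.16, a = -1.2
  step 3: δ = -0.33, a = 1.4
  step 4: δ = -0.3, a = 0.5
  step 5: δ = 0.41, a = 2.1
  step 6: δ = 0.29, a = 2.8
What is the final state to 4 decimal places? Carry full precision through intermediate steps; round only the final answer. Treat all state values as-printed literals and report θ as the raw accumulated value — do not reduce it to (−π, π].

(-13.6771, 11.8329, -2.2716, 8.5650)

after step 1 (δ=-0.41, a=-2.5): (-9.364511, 15.724104, -2.249584, 7.725000)
after step 2 (δ=-0.16, a=-1.2): (-10.092033, 14.822209, -2.318843, 7.545000)
after step 3 (δ=-0.33, a=1.4): (-10.861858, 13.992615, -2.462418, 7.755000)
after step 4 (δ=-0.3, a=0.5): (-11.766973, 13.261918, -2.595690, 7.830000)
after step 5 (δ=0.41, a=2.1): (-12.770770, 12.652130, -2.406626, 8.145000)
after step 6 (δ=0.29, a=2.8): (-13.677128, 11.832869, -2.271594, 8.565000)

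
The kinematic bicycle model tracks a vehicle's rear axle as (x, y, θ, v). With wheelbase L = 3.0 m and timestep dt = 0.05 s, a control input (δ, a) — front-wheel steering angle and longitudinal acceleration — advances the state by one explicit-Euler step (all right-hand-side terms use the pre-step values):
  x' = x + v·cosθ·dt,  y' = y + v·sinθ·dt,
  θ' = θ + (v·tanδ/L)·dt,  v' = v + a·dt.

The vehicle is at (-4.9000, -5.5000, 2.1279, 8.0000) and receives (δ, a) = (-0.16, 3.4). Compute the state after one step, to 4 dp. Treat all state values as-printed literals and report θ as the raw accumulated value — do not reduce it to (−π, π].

x' = -4.9000 + 8.0000·cos(2.1279)·0.05 = -5.1115
y' = -5.5000 + 8.0000·sin(2.1279)·0.05 = -5.1605
θ' = 2.1279 + (8.0000/3.0)·tan(-0.16)·0.05 = 2.1064
v' = 8.0000 + 3.4000·0.05 = 8.1700

(-5.1115, -5.1605, 2.1064, 8.1700)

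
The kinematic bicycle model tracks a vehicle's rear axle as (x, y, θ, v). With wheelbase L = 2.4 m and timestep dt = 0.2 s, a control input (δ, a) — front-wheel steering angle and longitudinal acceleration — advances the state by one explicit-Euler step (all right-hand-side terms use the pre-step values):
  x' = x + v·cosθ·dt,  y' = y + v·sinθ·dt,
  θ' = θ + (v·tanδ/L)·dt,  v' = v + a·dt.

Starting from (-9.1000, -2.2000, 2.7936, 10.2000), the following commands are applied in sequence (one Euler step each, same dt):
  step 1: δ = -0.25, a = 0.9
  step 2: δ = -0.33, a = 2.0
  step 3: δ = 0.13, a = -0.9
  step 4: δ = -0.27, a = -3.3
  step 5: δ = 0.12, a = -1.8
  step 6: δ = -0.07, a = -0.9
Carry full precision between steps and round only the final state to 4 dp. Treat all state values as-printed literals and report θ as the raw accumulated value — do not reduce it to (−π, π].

after step 1 (δ=-0.25, a=0.9): (-11.017721, -1.504337, 2.576559, 10.380000)
after step 2 (δ=-0.33, a=2.0): (-12.771050, -0.392755, 2.280275, 10.780000)
after step 3 (δ=0.13, a=-0.9): (-14.175551, 1.243005, 2.397721, 10.600000)
after step 4 (δ=-0.27, a=-3.3): (-15.735558, 2.678546, 2.153251, 9.940000)
after step 5 (δ=0.12, a=-1.8): (-16.829109, 4.338754, 2.253131, 9.580000)
after step 6 (δ=-0.07, a=-0.9): (-18.037352, 5.825766, 2.197156, 9.400000)

(-18.0374, 5.8258, 2.1972, 9.4000)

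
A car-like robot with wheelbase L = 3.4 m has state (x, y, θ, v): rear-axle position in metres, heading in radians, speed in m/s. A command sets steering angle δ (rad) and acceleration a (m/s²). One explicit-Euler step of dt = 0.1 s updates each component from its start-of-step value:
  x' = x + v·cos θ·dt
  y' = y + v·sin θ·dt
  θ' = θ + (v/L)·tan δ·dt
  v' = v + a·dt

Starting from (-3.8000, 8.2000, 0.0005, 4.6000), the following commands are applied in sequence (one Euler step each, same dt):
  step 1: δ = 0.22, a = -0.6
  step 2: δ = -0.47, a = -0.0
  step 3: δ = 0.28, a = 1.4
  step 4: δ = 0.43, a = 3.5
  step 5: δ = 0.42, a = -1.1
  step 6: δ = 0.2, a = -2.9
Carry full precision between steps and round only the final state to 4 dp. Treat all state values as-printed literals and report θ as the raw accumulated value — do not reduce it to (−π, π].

after step 1 (δ=0.22, a=-0.6): (-3.340000, 8.200230, 0.030754, 4.540000)
after step 2 (δ=-0.47, a=-0.0): (-2.886215, 8.214190, -0.037074, 4.540000)
after step 3 (δ=0.28, a=1.4): (-2.432527, 8.197363, 0.001323, 4.680000)
after step 4 (δ=0.43, a=3.5): (-1.964527, 8.197982, 0.064451, 5.030000)
after step 5 (δ=0.42, a=-1.1): (-1.462571, 8.230378, 0.130517, 4.920000)
after step 6 (δ=0.2, a=-2.9): (-0.974756, 8.294410, 0.159851, 4.630000)

(-0.9748, 8.2944, 0.1599, 4.6300)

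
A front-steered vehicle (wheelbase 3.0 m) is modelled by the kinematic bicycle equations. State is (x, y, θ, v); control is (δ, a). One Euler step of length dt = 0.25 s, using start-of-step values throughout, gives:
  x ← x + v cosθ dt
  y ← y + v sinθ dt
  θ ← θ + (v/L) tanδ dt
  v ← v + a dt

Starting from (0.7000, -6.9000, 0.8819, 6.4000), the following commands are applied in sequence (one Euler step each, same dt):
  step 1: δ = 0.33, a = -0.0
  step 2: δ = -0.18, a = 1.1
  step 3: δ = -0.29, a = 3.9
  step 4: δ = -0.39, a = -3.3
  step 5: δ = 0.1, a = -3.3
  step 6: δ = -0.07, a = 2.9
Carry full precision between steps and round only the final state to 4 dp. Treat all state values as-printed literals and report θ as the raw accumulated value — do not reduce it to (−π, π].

(7.4748, 0.2018, 0.5615, 6.7250)

after step 1 (δ=0.33, a=-0.0): (1.717097, -5.664883, 1.064580, 6.400000)
after step 2 (δ=-0.18, a=1.1): (2.492892, -4.265547, 0.967530, 6.675000)
after step 3 (δ=-0.29, a=3.9): (3.439633, -2.891353, 0.801537, 7.650000)
after step 4 (δ=-0.39, a=-3.3): (4.769974, -1.517363, 0.539490, 6.825000)
after step 5 (δ=0.1, a=-3.3): (6.233886, -0.640865, 0.596555, 6.000000)
after step 6 (δ=-0.07, a=2.9): (7.474800, 0.201829, 0.561498, 6.725000)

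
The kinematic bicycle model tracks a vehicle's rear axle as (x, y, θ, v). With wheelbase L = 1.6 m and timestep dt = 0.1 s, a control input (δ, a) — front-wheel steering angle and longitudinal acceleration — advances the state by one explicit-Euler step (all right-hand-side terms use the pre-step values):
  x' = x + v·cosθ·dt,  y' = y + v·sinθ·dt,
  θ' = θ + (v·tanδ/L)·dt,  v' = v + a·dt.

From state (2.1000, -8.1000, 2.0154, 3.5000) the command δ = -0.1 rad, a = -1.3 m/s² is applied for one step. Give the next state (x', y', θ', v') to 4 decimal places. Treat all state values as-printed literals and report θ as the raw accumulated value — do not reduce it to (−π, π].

(1.9495, -7.7840, 1.9935, 3.3700)

x' = 2.1000 + 3.5000·cos(2.0154)·0.1 = 1.9495
y' = -8.1000 + 3.5000·sin(2.0154)·0.1 = -7.7840
θ' = 2.0154 + (3.5000/1.6)·tan(-0.1)·0.1 = 1.9935
v' = 3.5000 − 1.3000·0.1 = 3.3700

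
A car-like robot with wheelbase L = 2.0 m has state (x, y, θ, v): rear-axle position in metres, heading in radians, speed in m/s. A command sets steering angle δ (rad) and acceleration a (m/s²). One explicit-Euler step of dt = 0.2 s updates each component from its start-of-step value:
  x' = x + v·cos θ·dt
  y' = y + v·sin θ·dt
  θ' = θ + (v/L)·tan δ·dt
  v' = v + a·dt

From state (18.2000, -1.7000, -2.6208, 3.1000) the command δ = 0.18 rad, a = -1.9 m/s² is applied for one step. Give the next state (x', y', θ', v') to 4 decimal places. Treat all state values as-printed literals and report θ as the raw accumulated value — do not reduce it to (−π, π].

(17.6622, -2.0085, -2.5644, 2.7200)

x' = 18.2000 + 3.1000·cos(-2.6208)·0.2 = 17.6622
y' = -1.7000 + 3.1000·sin(-2.6208)·0.2 = -2.0085
θ' = -2.6208 + (3.1000/2.0)·tan(0.18)·0.2 = -2.5644
v' = 3.1000 − 1.9000·0.2 = 2.7200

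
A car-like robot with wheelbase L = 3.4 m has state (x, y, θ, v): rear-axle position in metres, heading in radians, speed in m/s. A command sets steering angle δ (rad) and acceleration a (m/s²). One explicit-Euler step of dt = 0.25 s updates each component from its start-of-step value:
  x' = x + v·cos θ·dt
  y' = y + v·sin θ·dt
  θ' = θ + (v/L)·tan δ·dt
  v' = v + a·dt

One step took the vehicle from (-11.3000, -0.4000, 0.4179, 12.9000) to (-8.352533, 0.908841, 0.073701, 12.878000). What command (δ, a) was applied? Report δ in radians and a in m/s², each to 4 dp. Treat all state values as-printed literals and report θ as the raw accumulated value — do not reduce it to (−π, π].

a = (v'−v)/dt = (-0.022000)/0.25 = -0.0880
Δθ = θ'−θ = -0.344199;  (v·dt/L) = 12.9000·0.25/3.4 = 0.948529
tan δ = Δθ·L/(v·dt) = -0.362876  →  δ = -0.3481

δ = -0.3481, a = -0.0880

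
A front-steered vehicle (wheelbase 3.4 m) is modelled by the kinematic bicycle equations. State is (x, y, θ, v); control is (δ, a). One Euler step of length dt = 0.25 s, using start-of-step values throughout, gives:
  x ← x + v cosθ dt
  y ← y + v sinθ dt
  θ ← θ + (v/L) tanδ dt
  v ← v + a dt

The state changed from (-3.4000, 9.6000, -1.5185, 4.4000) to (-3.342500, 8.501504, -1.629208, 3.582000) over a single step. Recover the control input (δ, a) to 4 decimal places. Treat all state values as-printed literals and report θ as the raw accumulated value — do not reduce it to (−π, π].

δ = -0.3297, a = -3.2720

a = (v'−v)/dt = (-0.818000)/0.25 = -3.2720
Δθ = θ'−θ = -0.110708;  (v·dt/L) = 4.4000·0.25/3.4 = 0.323529
tan δ = Δθ·L/(v·dt) = -0.342188  →  δ = -0.3297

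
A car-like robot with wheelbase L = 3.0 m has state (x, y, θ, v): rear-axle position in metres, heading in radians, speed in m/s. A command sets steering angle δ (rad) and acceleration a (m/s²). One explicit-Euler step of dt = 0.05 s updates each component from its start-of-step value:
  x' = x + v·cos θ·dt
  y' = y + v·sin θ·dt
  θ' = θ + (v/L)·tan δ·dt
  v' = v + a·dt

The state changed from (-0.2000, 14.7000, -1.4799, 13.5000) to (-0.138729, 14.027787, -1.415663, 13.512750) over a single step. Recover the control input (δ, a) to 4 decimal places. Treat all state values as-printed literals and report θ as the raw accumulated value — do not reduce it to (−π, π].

a = (v'−v)/dt = (0.012750)/0.05 = 0.2550
Δθ = θ'−θ = 0.064237;  (v·dt/L) = 13.5000·0.05/3.0 = 0.225000
tan δ = Δθ·L/(v·dt) = 0.285498  →  δ = 0.2781

δ = 0.2781, a = 0.2550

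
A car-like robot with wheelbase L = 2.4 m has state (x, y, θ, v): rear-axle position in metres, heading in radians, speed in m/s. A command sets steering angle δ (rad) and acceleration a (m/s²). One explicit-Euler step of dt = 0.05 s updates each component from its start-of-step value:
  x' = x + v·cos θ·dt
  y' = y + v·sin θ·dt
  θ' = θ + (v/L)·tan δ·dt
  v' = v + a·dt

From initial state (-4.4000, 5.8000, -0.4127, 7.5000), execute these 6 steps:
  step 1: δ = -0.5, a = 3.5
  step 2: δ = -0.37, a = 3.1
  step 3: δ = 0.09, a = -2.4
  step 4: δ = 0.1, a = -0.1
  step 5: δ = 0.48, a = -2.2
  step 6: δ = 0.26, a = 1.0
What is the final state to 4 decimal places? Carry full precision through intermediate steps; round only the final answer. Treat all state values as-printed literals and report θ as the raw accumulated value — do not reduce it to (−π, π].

after step 1 (δ=-0.5, a=3.5): (-4.056485, 5.649593, -0.498060, 7.675000)
after step 2 (δ=-0.37, a=3.1): (-3.719356, 5.466268, -0.560077, 7.830000)
after step 3 (δ=0.09, a=-2.4): (-3.387672, 5.258283, -0.545356, 7.710000)
after step 4 (δ=0.1, a=-0.1): (-3.058091, 5.058315, -0.529240, 7.705000)
after step 5 (δ=0.48, a=-2.2): (-2.725547, 4.863811, -0.445671, 7.595000)
after step 6 (δ=0.26, a=1.0): (-2.382890, 4.700114, -0.403579, 7.645000)

(-2.3829, 4.7001, -0.4036, 7.6450)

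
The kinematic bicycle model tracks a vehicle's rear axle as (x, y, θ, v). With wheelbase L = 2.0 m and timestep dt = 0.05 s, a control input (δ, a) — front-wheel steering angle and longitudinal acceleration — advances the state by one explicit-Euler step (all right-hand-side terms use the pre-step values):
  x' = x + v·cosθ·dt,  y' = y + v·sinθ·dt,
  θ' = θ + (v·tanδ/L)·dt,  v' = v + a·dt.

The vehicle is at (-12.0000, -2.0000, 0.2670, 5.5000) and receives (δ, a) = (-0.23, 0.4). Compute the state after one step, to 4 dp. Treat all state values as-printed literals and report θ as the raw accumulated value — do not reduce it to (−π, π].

x' = -12.0000 + 5.5000·cos(0.2670)·0.05 = -11.7347
y' = -2.0000 + 5.5000·sin(0.2670)·0.05 = -1.9274
θ' = 0.2670 + (5.5000/2.0)·tan(-0.23)·0.05 = 0.2348
v' = 5.5000 + 0.4000·0.05 = 5.5200

(-11.7347, -1.9274, 0.2348, 5.5200)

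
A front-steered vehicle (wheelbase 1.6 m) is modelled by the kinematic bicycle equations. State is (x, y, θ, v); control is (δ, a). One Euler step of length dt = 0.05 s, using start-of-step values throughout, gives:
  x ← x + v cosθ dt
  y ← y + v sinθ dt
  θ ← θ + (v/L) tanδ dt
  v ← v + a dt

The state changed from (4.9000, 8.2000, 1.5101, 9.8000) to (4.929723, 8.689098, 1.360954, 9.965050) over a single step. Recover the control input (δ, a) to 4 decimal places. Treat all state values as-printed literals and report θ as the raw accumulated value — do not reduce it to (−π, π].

a = (v'−v)/dt = (0.165050)/0.05 = 3.3010
Δθ = θ'−θ = -0.149146;  (v·dt/L) = 9.8000·0.05/1.6 = 0.306250
tan δ = Δθ·L/(v·dt) = -0.487007  →  δ = -0.4532

δ = -0.4532, a = 3.3010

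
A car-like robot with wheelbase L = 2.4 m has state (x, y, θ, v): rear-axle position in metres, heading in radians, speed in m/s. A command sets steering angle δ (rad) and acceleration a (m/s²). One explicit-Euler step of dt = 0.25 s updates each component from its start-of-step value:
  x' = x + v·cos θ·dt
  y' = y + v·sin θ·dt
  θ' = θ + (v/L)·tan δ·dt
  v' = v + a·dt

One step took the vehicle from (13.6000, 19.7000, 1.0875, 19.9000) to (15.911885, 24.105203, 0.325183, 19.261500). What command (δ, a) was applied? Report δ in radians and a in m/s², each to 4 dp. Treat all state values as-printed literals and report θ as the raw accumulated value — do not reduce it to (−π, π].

δ = -0.3524, a = -2.5540

a = (v'−v)/dt = (-0.638500)/0.25 = -2.5540
Δθ = θ'−θ = -0.762317;  (v·dt/L) = 19.9000·0.25/2.4 = 2.072917
tan δ = Δθ·L/(v·dt) = -0.367751  →  δ = -0.3524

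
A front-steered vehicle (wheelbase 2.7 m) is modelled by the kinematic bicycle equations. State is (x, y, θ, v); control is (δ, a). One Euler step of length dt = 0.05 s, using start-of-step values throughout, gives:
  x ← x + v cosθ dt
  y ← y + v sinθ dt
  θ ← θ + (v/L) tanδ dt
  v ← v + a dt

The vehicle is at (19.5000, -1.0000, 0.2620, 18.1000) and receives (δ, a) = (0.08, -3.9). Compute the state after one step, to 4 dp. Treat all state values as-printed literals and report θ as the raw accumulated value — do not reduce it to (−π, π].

(20.3741, -0.7656, 0.2889, 17.9050)

x' = 19.5000 + 18.1000·cos(0.2620)·0.05 = 20.3741
y' = -1.0000 + 18.1000·sin(0.2620)·0.05 = -0.7656
θ' = 0.2620 + (18.1000/2.7)·tan(0.08)·0.05 = 0.2889
v' = 18.1000 − 3.9000·0.05 = 17.9050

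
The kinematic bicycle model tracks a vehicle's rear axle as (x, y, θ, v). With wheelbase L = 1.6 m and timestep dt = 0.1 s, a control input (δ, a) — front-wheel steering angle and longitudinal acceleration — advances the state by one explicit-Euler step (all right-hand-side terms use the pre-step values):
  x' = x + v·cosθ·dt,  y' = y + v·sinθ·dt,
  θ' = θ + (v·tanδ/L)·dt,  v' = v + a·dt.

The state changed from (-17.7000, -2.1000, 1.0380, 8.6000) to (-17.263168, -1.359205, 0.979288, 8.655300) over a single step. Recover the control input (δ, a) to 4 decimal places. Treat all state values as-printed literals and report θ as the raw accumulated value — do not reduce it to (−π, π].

δ = -0.1088, a = 0.5530

a = (v'−v)/dt = (0.055300)/0.1 = 0.5530
Δθ = θ'−θ = -0.058712;  (v·dt/L) = 8.6000·0.1/1.6 = 0.537500
tan δ = Δθ·L/(v·dt) = -0.109232  →  δ = -0.1088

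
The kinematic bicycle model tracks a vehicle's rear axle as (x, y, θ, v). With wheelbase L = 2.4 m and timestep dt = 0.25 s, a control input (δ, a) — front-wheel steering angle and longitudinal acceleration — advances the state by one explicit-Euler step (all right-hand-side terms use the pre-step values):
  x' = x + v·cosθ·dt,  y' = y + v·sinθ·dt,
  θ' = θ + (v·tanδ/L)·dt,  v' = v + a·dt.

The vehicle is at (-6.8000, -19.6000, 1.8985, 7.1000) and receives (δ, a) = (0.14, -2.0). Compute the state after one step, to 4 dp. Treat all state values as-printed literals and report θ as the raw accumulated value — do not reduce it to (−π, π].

x' = -6.8000 + 7.1000·cos(1.8985)·0.25 = -7.3713
y' = -19.6000 + 7.1000·sin(1.8985)·0.25 = -17.9195
θ' = 1.8985 + (7.1000/2.4)·tan(0.14)·0.25 = 2.0027
v' = 7.1000 − 2.0000·0.25 = 6.6000

(-7.3713, -17.9195, 2.0027, 6.6000)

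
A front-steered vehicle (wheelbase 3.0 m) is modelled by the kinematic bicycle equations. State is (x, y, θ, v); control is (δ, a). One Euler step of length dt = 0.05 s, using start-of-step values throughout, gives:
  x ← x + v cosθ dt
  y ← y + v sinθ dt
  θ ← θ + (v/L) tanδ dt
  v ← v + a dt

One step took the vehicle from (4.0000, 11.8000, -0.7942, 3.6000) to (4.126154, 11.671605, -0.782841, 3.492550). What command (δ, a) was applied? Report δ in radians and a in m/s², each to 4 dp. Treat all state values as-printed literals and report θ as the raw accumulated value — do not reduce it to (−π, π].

δ = 0.1871, a = -2.1490

a = (v'−v)/dt = (-0.107450)/0.05 = -2.1490
Δθ = θ'−θ = 0.011359;  (v·dt/L) = 3.6000·0.05/3.0 = 0.060000
tan δ = Δθ·L/(v·dt) = 0.189317  →  δ = 0.1871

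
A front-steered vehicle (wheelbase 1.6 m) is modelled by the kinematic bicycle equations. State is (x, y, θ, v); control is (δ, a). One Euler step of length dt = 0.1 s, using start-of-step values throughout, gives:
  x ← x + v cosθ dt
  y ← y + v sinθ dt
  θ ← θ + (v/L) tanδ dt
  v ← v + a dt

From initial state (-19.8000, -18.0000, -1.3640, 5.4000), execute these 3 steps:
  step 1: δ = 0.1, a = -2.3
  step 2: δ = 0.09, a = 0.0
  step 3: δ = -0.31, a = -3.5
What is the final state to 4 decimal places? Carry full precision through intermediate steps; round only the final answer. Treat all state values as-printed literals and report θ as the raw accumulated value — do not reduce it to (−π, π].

after step 1 (δ=0.1, a=-2.3): (-19.689124, -18.528495, -1.330137, 5.170000)
after step 2 (δ=0.09, a=0.0): (-19.565901, -19.030595, -1.300977, 5.170000)
after step 3 (δ=-0.31, a=-3.5): (-19.428091, -19.528890, -1.404483, 4.820000)

(-19.4281, -19.5289, -1.4045, 4.8200)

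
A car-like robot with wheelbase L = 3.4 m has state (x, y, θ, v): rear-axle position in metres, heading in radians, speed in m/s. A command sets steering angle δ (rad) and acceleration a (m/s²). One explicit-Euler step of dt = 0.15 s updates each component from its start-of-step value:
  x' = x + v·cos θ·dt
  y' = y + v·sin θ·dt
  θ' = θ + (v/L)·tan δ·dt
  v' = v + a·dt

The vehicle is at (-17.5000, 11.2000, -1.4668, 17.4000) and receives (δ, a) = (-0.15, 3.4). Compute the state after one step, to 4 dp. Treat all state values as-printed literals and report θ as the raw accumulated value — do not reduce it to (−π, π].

(-17.2291, 8.6041, -1.5828, 17.9100)

x' = -17.5000 + 17.4000·cos(-1.4668)·0.15 = -17.2291
y' = 11.2000 + 17.4000·sin(-1.4668)·0.15 = 8.6041
θ' = -1.4668 + (17.4000/3.4)·tan(-0.15)·0.15 = -1.5828
v' = 17.4000 + 3.4000·0.15 = 17.9100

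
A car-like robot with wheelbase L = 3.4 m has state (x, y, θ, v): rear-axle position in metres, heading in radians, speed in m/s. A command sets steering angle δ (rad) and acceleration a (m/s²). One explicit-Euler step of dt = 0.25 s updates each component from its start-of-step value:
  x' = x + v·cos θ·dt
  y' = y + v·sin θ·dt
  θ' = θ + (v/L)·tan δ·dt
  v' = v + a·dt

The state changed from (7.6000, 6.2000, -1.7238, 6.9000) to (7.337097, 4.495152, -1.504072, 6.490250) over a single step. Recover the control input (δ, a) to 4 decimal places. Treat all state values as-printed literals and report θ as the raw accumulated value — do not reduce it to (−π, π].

δ = 0.4087, a = -1.6390

a = (v'−v)/dt = (-0.409750)/0.25 = -1.6390
Δθ = θ'−θ = 0.219728;  (v·dt/L) = 6.9000·0.25/3.4 = 0.507353
tan δ = Δθ·L/(v·dt) = 0.433087  →  δ = 0.4087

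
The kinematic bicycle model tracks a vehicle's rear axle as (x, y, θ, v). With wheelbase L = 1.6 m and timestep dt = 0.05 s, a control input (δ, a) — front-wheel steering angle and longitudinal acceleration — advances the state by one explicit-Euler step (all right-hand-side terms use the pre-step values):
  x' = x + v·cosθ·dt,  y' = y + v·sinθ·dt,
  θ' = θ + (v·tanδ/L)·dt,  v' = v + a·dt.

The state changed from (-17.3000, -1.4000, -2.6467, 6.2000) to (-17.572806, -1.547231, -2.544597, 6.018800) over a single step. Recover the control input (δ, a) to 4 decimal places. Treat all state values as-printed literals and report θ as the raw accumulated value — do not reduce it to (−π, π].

a = (v'−v)/dt = (-0.181200)/0.05 = -3.6240
Δθ = θ'−θ = 0.102103;  (v·dt/L) = 6.2000·0.05/1.6 = 0.193750
tan δ = Δθ·L/(v·dt) = 0.526983  →  δ = 0.4850

δ = 0.4850, a = -3.6240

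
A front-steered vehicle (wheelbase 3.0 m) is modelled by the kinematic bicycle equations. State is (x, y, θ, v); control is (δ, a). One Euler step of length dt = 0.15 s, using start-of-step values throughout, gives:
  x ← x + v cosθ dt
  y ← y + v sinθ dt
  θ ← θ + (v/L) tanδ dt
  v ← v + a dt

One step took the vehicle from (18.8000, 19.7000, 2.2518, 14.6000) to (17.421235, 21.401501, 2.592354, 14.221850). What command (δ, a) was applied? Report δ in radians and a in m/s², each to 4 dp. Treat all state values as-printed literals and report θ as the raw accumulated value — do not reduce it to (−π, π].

a = (v'−v)/dt = (-0.378150)/0.15 = -2.5210
Δθ = θ'−θ = 0.340554;  (v·dt/L) = 14.6000·0.15/3.0 = 0.730000
tan δ = Δθ·L/(v·dt) = 0.466512  →  δ = 0.4365

δ = 0.4365, a = -2.5210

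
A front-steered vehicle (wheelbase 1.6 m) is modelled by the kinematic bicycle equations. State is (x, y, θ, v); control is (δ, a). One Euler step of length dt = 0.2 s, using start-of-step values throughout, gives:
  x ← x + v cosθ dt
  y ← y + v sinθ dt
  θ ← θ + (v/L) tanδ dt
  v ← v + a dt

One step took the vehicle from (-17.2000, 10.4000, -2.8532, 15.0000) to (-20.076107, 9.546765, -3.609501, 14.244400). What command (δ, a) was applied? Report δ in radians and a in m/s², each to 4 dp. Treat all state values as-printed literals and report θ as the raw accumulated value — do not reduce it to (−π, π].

δ = -0.3834, a = -3.7780

a = (v'−v)/dt = (-0.755600)/0.2 = -3.7780
Δθ = θ'−θ = -0.756301;  (v·dt/L) = 15.0000·0.2/1.6 = 1.875000
tan δ = Δθ·L/(v·dt) = -0.403361  →  δ = -0.3834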